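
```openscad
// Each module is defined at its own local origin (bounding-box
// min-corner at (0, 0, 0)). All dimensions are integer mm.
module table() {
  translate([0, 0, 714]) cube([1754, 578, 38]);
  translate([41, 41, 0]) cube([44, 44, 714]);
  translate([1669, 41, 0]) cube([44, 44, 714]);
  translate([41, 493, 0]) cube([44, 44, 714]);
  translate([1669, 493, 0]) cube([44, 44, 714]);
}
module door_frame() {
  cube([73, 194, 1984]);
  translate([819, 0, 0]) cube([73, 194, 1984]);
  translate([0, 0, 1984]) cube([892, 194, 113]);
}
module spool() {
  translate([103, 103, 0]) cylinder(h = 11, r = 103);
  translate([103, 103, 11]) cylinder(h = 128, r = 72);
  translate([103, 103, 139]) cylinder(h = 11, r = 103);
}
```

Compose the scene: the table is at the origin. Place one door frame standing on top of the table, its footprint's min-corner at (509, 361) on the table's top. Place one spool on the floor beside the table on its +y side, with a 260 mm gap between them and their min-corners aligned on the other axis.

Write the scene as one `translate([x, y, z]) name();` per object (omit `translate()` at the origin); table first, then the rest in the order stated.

table();
translate([509, 361, 752]) door_frame();
translate([0, 838, 0]) spool();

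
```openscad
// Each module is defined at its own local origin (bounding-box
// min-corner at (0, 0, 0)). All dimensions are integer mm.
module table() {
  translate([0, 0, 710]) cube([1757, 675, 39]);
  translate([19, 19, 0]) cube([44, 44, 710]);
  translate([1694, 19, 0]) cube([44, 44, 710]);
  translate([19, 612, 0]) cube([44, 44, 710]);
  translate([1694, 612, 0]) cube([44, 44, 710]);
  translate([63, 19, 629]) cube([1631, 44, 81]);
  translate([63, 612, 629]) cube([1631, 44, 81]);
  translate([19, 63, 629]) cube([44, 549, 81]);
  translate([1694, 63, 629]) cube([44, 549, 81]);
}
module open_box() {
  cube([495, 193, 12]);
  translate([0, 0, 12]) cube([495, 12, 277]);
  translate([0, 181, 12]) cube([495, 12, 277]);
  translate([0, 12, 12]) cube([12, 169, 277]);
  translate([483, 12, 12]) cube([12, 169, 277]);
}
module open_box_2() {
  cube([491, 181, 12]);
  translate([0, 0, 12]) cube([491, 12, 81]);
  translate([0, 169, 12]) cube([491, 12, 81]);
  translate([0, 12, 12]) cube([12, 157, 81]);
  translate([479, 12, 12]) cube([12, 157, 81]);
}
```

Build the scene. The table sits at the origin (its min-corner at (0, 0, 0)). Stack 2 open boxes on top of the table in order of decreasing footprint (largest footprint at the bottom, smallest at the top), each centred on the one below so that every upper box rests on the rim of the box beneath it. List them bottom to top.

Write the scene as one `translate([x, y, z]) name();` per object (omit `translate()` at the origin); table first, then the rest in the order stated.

table();
translate([631, 241, 749]) open_box();
translate([633, 247, 1038]) open_box_2();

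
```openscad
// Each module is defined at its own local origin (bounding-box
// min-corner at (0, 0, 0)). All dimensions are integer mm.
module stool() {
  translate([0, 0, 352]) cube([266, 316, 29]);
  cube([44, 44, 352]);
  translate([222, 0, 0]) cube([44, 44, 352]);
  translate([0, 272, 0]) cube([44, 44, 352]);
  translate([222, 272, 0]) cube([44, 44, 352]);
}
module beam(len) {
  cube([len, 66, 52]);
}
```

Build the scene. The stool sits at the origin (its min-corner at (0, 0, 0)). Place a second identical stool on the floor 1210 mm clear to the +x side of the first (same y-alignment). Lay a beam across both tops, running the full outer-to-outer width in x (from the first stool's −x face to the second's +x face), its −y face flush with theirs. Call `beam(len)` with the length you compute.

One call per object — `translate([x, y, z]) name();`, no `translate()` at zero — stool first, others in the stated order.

stool();
translate([1476, 0, 0]) stool();
translate([0, 0, 381]) beam(1742);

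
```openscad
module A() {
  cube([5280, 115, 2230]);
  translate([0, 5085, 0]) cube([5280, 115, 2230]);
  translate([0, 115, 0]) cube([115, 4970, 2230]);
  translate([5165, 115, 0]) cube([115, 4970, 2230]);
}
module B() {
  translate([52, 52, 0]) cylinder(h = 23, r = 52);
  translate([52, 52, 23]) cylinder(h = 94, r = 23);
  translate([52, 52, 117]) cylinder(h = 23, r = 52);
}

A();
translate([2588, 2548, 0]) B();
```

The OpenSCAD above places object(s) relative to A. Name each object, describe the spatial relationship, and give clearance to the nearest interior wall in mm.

A is a house frame. B is a spool. The spool sits inside the house frame, centred. The clearance to the nearest interior wall is 2433 mm.

Clearances: x = 2473, y = 2433; minimum 2433 mm.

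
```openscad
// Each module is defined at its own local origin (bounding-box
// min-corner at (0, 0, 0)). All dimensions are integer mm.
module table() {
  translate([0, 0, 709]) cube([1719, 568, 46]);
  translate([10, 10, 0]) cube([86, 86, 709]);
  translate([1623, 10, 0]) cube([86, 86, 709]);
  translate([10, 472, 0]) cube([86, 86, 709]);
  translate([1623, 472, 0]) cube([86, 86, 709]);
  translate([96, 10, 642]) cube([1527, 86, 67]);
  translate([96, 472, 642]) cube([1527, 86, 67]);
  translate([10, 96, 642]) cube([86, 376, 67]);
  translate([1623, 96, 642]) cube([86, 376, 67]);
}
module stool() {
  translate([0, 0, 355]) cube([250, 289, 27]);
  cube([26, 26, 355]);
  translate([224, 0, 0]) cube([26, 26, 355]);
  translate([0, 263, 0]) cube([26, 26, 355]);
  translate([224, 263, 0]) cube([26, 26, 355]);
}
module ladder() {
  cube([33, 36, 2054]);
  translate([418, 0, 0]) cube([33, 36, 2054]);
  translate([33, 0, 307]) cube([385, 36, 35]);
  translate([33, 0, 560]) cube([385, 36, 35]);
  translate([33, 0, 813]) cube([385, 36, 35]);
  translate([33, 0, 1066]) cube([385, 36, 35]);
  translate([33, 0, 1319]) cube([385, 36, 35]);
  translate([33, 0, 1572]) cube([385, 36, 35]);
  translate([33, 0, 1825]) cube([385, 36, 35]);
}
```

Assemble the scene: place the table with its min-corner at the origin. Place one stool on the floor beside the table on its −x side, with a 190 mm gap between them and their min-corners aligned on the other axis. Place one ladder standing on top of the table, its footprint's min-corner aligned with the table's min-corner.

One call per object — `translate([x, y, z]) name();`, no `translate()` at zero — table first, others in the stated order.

table();
translate([-440, 0, 0]) stool();
translate([0, 0, 755]) ladder();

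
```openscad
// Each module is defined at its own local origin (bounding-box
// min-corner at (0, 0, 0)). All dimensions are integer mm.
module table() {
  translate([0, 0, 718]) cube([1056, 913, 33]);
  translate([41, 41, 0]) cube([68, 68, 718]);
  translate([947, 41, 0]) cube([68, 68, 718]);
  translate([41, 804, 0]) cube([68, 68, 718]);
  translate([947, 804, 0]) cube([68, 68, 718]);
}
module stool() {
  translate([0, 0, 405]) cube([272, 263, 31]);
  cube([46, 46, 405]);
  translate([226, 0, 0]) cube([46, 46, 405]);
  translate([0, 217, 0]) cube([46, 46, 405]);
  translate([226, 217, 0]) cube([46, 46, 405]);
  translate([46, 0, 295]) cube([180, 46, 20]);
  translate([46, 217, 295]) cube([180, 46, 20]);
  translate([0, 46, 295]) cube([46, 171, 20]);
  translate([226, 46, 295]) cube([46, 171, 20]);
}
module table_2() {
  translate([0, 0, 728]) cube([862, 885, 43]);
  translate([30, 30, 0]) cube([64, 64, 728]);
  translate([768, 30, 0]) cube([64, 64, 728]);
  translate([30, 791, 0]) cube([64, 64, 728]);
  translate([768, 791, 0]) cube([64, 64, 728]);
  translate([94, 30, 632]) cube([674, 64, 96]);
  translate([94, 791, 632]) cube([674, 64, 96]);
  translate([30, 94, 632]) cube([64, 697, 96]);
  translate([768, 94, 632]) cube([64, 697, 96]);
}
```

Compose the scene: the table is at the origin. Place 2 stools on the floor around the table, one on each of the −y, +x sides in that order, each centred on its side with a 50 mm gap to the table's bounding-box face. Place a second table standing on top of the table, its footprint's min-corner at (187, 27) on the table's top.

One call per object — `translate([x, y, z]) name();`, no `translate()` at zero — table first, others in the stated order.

table();
translate([392, -313, 0]) stool();
translate([1106, 325, 0]) stool();
translate([187, 27, 751]) table_2();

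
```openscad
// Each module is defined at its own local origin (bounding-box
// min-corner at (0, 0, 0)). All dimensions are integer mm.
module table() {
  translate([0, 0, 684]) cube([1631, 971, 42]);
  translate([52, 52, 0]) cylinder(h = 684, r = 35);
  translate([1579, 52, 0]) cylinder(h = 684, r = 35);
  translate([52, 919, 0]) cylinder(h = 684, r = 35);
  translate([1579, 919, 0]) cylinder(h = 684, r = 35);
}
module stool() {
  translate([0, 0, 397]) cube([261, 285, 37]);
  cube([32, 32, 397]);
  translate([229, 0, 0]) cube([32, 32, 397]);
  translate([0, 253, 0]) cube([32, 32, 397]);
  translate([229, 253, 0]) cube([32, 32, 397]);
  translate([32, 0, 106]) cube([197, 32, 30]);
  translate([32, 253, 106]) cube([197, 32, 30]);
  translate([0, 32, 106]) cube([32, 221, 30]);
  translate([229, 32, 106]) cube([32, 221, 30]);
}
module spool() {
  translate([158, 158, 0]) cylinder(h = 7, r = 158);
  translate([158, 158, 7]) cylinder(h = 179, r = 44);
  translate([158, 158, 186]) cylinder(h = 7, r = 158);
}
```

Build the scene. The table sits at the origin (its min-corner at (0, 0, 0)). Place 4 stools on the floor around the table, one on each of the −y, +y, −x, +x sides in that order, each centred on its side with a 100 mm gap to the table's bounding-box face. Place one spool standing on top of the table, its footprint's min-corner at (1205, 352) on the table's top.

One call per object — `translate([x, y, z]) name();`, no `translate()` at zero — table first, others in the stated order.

table();
translate([685, -385, 0]) stool();
translate([685, 1071, 0]) stool();
translate([-361, 343, 0]) stool();
translate([1731, 343, 0]) stool();
translate([1205, 352, 726]) spool();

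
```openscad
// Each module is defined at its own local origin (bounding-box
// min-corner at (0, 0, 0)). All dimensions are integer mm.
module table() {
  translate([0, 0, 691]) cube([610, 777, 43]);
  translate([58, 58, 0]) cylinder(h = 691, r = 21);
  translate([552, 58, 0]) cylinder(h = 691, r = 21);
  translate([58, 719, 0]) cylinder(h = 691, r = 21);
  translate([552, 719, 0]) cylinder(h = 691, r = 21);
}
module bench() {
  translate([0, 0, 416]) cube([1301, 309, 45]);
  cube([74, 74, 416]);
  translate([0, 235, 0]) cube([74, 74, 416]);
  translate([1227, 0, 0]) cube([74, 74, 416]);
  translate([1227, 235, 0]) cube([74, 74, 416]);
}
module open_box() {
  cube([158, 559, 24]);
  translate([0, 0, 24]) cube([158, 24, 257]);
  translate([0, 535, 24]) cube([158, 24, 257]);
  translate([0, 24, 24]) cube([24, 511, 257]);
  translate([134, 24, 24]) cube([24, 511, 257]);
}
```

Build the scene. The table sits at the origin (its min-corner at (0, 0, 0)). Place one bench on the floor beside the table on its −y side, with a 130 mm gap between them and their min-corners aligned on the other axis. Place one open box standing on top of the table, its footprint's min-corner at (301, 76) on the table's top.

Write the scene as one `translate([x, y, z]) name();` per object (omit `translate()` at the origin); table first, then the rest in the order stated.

table();
translate([0, -439, 0]) bench();
translate([301, 76, 734]) open_box();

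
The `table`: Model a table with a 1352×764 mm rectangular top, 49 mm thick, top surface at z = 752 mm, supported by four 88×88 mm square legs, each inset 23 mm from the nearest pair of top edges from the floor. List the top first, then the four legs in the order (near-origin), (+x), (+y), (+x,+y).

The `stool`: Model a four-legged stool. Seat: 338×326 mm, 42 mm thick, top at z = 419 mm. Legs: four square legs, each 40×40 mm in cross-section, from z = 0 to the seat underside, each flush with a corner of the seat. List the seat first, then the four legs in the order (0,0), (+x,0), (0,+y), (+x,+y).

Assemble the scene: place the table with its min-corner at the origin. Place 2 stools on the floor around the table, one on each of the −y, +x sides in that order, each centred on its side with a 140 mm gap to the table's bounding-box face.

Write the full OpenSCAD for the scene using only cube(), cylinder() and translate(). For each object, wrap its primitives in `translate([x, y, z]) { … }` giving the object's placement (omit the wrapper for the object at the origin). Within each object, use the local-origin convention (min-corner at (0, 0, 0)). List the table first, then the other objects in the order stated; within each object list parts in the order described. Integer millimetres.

translate([0, 0, 703]) cube([1352, 764, 49]);
translate([23, 23, 0]) cube([88, 88, 703]);
translate([1241, 23, 0]) cube([88, 88, 703]);
translate([23, 653, 0]) cube([88, 88, 703]);
translate([1241, 653, 0]) cube([88, 88, 703]);
translate([507, -466, 0]) {
  translate([0, 0, 377]) cube([338, 326, 42]);
  cube([40, 40, 377]);
  translate([298, 0, 0]) cube([40, 40, 377]);
  translate([0, 286, 0]) cube([40, 40, 377]);
  translate([298, 286, 0]) cube([40, 40, 377]);
}
translate([1492, 219, 0]) {
  translate([0, 0, 377]) cube([338, 326, 42]);
  cube([40, 40, 377]);
  translate([298, 0, 0]) cube([40, 40, 377]);
  translate([0, 286, 0]) cube([40, 40, 377]);
  translate([298, 286, 0]) cube([40, 40, 377]);
}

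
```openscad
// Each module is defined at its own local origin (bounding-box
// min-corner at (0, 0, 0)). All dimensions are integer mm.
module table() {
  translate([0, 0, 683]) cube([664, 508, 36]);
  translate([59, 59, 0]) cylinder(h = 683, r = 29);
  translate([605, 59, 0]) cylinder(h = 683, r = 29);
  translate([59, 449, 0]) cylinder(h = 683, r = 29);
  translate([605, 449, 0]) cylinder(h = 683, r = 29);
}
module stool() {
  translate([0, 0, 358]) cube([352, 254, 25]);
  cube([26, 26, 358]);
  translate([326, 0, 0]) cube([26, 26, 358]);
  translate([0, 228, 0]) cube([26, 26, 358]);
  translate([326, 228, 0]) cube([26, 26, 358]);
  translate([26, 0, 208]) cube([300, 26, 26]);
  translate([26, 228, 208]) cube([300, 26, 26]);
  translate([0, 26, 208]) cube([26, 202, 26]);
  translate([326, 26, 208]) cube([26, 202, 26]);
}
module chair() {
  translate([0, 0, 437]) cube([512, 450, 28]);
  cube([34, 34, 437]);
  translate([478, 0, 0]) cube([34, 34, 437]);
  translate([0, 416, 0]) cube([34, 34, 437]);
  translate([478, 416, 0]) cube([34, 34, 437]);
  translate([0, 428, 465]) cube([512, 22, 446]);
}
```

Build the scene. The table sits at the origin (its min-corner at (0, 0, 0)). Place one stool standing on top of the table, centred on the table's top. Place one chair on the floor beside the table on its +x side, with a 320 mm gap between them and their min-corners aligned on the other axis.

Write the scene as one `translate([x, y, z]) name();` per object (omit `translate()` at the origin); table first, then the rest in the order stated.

table();
translate([156, 127, 719]) stool();
translate([984, 0, 0]) chair();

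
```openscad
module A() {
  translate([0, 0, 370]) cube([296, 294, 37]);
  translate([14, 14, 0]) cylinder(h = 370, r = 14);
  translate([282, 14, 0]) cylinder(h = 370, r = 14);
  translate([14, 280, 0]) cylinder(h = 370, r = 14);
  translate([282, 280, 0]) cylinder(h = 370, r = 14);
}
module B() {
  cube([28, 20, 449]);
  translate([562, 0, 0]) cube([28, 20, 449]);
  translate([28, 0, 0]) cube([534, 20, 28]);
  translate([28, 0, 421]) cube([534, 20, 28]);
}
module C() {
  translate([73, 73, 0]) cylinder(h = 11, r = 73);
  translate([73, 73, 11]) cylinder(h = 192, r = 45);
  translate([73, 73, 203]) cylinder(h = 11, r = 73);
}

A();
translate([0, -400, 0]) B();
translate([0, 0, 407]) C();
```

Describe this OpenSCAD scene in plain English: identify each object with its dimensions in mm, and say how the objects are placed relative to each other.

A is a four-legged stool. The seat is a 296×294×37 mm slab whose top surface is at z = 407 mm; four round legs, each 28 mm in diameter, run from the floor (z = 0) to the underside of the seat, each leg's axis is inset half a diameter from the nearest pair of seat edges (so the leg's bounding box is flush with the corner).

B is a picture frame with a 534×393 mm rectangular opening (x by z) and a uniform 28 mm border on every side. Frame depth is 20 mm along y. It is built from two vertical stiles running the full outside height and two horizontal rails spanning the gap between the stiles.

C is a spool: two coaxial disc flanges of radius 73 mm and thickness 11 mm, joined by a core cylinder of radius 45 mm and height 192 mm. The lower flange rests on z = 0 and the three cylinders share a vertical axis.

The picture frame is on the floor beside the stool on its −y side. The spool is on top of the stool.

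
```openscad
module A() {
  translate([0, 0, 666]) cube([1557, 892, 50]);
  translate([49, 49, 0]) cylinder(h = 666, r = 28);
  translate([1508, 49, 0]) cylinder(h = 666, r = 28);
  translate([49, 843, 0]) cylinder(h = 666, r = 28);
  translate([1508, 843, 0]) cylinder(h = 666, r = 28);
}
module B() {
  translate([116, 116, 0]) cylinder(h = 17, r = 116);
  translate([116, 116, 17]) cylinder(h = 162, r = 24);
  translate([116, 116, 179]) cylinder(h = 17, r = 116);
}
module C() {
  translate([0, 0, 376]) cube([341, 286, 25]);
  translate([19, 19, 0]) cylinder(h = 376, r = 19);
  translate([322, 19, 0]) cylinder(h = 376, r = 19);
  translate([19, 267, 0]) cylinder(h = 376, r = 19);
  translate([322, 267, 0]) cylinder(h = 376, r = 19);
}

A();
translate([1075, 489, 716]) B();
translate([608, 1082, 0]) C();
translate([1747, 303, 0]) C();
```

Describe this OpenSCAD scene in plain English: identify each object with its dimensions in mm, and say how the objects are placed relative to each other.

A is a rectangular dining table. The top is 1557×892×50 mm with its upper surface at z = 716 mm. It stands on four round legs of 56 mm diameter, each leg's bounding box inset 21 mm from the nearest pair of top edges, running from the floor to the underside of the top.

B is a spool: two coaxial disc flanges of radius 116 mm and thickness 17 mm, joined by a core cylinder of radius 24 mm and height 162 mm. The lower flange rests on z = 0 and the three cylinders share a vertical axis.

C is a four-legged stool. The seat is a 341×286×25 mm slab whose top surface is at z = 401 mm; four round legs, each 38 mm in diameter, run from the floor (z = 0) to the underside of the seat, each leg's axis is inset half a diameter from the nearest pair of seat edges (so the leg's bounding box is flush with the corner).

The spool is on top of the table. Two stools sit around the table at the +y, +x sides.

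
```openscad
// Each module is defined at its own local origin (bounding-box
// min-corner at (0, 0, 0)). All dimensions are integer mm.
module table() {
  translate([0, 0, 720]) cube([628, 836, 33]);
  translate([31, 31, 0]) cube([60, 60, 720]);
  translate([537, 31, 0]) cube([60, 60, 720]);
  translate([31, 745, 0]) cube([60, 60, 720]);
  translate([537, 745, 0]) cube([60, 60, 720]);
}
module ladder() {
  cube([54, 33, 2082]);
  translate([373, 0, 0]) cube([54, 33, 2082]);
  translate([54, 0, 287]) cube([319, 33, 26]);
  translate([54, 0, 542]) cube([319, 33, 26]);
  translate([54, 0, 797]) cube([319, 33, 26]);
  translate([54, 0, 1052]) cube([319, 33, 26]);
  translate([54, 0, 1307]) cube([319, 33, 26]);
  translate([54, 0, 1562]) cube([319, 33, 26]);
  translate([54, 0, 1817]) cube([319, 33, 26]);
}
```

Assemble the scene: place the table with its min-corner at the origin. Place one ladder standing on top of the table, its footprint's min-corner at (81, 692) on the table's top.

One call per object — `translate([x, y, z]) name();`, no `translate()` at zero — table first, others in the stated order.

table();
translate([81, 692, 753]) ladder();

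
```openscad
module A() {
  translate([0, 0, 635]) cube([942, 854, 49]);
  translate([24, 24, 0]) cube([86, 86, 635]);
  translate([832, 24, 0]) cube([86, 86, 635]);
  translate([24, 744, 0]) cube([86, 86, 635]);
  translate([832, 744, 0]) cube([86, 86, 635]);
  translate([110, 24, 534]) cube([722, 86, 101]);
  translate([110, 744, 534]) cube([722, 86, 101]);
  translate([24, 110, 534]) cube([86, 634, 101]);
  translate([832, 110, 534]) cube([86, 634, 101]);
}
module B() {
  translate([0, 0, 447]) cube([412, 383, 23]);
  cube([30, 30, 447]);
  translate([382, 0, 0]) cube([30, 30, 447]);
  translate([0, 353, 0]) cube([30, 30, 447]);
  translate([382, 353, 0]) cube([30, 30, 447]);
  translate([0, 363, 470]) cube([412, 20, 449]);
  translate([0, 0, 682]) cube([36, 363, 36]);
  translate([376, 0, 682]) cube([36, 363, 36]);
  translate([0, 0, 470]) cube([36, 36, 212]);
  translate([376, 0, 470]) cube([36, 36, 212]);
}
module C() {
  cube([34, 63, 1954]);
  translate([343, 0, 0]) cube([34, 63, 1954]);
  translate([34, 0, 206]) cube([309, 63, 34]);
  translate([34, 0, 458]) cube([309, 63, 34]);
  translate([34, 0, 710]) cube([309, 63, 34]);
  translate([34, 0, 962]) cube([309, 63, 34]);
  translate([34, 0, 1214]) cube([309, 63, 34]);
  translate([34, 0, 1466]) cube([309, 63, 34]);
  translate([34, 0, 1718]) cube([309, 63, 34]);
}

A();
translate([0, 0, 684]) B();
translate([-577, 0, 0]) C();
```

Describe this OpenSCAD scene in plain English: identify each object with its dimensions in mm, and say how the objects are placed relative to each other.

A is a table: top 942 mm (x) × 854 mm (y), 49 mm thick, upper face at z = 684 mm, on four 86×86 mm square legs, each inset 24 mm from the nearest pair of top edges, running from z = 0 to the bottom of the top. Four apron rails, 86 mm thick and 101 mm tall, run between adjacent legs with their top edges flush with the underside of the top and their outer faces flush with the legs' outer faces.

B is a chair. The seat is a 412×383×23 mm slab with its top at z = 470 mm, on four 30×30 mm corner legs (flush with the seat edges, standing on z = 0). A flat backrest 20 mm thick, 449 mm tall, spans the full seat width and rises from the seat top along its +y edge, rear face flush with the rear of the seat. Two armrests of 36×36 mm section run along each side from the seat's front edge to the front of the backrest, top faces 248 mm above the seat top and outer faces flush with the seat's x-edges; a 36×36 mm post under the front of each armrest stands on the seat at the front corner.

C is a straight ladder. Two 34×63 mm vertical rails, 1954 mm tall, stand 377 mm apart (outside-to-outside) with their front faces coplanar on the −y side. 7 rungs, each 63 mm deep and 34 mm tall, span between the inner faces of the rails, front faces flush with the rails. The lowest rung's underside is at z = 206 mm and rungs are spaced 252 mm apart (underside to underside).

The chair is on top of the table. The ladder is on the floor beside the table on its −x side.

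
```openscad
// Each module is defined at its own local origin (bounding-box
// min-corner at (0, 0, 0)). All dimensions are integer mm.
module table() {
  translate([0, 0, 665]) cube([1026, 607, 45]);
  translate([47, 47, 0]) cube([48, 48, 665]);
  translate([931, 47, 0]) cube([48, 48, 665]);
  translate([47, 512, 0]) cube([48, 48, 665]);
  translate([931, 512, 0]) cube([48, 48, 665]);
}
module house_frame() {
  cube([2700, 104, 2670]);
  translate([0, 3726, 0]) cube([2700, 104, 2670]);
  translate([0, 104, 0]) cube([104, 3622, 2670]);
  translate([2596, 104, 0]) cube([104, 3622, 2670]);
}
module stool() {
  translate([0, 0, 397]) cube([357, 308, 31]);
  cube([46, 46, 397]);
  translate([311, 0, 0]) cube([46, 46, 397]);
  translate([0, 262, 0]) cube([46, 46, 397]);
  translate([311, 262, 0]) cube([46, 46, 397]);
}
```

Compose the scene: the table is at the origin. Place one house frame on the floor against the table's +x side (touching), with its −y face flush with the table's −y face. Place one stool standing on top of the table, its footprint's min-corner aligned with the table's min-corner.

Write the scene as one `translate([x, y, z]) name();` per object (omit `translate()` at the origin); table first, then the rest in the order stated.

table();
translate([1026, 0, 0]) house_frame();
translate([0, 0, 710]) stool();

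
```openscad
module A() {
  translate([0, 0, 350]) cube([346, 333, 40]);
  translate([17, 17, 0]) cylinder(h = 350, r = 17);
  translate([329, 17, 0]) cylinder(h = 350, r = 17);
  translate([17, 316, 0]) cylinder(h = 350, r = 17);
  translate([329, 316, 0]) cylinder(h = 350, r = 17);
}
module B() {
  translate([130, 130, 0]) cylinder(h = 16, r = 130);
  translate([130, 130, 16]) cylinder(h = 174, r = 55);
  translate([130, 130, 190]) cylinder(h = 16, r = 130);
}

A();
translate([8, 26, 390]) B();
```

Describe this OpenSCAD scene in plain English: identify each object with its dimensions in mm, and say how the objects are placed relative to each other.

A is a four-legged stool. The seat is 346×333 mm, 40 mm thick, top at z = 390 mm. It stands on four round legs, each 34 mm in diameter, from z = 0 to the seat underside, each leg's axis is inset half a diameter from the nearest pair of seat edges (so the leg's bounding box is flush with the corner).

B is a spool: two coaxial disc flanges of radius 130 mm and thickness 16 mm, joined by a core cylinder of radius 55 mm and height 174 mm. The lower flange rests on z = 0 and the three cylinders share a vertical axis.

The spool is on top of the stool.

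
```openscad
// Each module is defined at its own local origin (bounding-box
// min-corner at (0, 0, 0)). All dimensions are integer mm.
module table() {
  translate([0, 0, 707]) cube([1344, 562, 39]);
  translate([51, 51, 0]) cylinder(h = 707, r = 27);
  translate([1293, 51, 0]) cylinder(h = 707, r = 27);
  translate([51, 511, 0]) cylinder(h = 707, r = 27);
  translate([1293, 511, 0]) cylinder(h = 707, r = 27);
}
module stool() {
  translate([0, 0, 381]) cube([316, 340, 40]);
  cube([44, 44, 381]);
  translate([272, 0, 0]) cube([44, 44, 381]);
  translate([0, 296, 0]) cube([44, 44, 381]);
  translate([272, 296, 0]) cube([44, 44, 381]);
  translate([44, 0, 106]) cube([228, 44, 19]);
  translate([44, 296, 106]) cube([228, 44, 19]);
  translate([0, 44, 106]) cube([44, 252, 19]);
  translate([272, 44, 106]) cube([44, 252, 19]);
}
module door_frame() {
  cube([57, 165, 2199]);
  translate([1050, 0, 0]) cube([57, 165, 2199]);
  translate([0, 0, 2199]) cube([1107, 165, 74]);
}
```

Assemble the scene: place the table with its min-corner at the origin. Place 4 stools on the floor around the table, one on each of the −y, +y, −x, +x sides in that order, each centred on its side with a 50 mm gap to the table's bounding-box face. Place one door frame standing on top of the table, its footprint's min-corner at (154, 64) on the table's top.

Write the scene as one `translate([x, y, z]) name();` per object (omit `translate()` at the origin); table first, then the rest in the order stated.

table();
translate([514, -390, 0]) stool();
translate([514, 612, 0]) stool();
translate([-366, 111, 0]) stool();
translate([1394, 111, 0]) stool();
translate([154, 64, 746]) door_frame();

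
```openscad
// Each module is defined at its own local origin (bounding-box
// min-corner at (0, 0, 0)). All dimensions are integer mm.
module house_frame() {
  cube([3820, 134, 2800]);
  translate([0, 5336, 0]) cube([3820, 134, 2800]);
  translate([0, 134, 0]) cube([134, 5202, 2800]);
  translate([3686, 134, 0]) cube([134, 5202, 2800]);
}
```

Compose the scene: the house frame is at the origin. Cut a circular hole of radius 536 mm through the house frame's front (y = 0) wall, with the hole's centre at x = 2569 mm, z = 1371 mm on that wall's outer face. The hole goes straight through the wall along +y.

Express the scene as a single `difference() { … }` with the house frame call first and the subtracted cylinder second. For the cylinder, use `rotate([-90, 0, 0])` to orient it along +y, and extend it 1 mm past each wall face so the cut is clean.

difference() {
  house_frame();
  translate([2569, -1, 1371]) rotate([-90, 0, 0]) cylinder(h = 136, r = 536);
}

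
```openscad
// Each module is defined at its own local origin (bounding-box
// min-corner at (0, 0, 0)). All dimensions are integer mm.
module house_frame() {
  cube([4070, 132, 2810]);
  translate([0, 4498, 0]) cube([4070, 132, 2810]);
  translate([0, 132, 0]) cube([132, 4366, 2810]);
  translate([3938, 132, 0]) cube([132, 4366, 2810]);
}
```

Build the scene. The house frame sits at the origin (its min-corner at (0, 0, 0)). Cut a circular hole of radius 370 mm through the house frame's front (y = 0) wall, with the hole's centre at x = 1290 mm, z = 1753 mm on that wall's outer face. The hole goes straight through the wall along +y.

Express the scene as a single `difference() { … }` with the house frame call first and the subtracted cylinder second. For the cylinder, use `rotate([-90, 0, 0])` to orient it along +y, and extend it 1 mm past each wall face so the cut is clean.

difference() {
  house_frame();
  translate([1290, -1, 1753]) rotate([-90, 0, 0]) cylinder(h = 134, r = 370);
}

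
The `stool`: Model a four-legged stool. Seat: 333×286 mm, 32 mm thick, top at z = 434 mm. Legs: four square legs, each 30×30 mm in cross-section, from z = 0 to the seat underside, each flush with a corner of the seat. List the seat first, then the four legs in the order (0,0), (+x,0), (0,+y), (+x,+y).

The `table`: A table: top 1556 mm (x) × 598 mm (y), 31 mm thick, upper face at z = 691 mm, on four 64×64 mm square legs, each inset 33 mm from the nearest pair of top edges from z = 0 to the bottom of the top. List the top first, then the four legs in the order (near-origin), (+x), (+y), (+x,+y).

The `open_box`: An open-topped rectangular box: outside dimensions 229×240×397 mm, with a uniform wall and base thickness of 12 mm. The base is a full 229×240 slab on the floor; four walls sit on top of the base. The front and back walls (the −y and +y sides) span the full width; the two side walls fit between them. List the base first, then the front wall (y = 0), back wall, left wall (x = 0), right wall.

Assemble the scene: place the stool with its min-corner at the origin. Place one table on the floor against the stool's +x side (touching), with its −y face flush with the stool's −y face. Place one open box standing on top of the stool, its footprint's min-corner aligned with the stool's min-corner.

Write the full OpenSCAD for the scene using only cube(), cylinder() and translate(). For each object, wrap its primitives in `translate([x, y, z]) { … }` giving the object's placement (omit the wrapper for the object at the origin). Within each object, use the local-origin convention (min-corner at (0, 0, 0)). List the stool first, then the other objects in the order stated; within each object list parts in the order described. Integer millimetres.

translate([0, 0, 402]) cube([333, 286, 32]);
cube([30, 30, 402]);
translate([303, 0, 0]) cube([30, 30, 402]);
translate([0, 256, 0]) cube([30, 30, 402]);
translate([303, 256, 0]) cube([30, 30, 402]);
translate([333, 0, 0]) {
  translate([0, 0, 660]) cube([1556, 598, 31]);
  translate([33, 33, 0]) cube([64, 64, 660]);
  translate([1459, 33, 0]) cube([64, 64, 660]);
  translate([33, 501, 0]) cube([64, 64, 660]);
  translate([1459, 501, 0]) cube([64, 64, 660]);
}
translate([0, 0, 434]) {
  cube([229, 240, 12]);
  translate([0, 0, 12]) cube([229, 12, 385]);
  translate([0, 228, 12]) cube([229, 12, 385]);
  translate([0, 12, 12]) cube([12, 216, 385]);
  translate([217, 12, 12]) cube([12, 216, 385]);
}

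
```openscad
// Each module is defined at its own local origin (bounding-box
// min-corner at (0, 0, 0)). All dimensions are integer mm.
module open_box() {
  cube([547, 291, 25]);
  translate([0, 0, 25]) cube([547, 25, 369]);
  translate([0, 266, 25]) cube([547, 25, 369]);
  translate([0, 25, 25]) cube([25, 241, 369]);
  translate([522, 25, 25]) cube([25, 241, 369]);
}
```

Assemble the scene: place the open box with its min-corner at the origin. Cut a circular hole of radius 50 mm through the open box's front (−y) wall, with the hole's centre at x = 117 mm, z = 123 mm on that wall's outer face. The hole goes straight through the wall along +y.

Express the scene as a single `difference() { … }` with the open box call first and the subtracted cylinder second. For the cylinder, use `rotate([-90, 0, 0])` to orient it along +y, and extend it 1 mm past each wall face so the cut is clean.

difference() {
  open_box();
  translate([117, -1, 123]) rotate([-90, 0, 0]) cylinder(h = 27, r = 50);
}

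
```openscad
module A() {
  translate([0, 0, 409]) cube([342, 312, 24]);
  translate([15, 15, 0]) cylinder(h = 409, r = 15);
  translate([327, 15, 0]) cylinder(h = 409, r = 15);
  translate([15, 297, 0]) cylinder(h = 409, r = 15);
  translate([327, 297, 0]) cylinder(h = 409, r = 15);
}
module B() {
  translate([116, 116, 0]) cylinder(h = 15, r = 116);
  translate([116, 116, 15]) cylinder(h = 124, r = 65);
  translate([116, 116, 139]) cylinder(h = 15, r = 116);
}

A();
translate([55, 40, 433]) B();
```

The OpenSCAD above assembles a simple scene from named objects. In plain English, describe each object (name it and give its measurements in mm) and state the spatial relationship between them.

A is a simple wooden stool: a rectangular seat 342 mm (x) by 312 mm (y), 24 mm thick, top face at z = 433 mm, on four round legs, each 30 mm in diameter. The legs rest on z = 0, each leg's axis is inset half a diameter from the nearest pair of seat edges (so the leg's bounding box is flush with the corner).

B is a spool: two coaxial disc flanges of radius 116 mm and thickness 15 mm, joined by a core cylinder of radius 65 mm and height 124 mm. The lower flange rests on z = 0 and the three cylinders share a vertical axis.

The spool is on top of the stool, centred.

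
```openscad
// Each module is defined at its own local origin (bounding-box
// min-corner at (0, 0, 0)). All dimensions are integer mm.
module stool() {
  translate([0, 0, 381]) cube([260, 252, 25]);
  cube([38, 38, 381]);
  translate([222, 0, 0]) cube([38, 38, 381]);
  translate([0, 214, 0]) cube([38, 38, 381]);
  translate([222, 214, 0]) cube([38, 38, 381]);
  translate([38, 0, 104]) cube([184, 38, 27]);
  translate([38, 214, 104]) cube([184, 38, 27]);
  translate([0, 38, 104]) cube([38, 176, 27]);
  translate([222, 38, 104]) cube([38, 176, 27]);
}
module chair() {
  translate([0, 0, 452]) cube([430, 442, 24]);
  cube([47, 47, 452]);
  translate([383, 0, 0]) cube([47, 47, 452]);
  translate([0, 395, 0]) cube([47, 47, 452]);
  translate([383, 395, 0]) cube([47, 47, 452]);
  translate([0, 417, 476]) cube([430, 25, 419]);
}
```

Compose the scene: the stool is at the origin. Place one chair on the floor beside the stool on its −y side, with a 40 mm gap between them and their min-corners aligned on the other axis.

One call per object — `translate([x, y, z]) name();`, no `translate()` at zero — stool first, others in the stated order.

stool();
translate([0, -482, 0]) chair();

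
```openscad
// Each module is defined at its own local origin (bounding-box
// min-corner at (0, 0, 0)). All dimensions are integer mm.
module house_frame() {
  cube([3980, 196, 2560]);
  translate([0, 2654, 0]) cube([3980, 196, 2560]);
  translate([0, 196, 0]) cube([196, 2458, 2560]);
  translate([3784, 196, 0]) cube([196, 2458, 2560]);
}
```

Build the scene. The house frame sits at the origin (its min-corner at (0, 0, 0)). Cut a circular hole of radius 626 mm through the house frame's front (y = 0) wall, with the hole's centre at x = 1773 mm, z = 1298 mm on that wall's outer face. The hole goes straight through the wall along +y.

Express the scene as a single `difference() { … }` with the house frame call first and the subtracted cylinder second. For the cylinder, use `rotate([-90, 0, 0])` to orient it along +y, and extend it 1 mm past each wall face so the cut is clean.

difference() {
  house_frame();
  translate([1773, -1, 1298]) rotate([-90, 0, 0]) cylinder(h = 198, r = 626);
}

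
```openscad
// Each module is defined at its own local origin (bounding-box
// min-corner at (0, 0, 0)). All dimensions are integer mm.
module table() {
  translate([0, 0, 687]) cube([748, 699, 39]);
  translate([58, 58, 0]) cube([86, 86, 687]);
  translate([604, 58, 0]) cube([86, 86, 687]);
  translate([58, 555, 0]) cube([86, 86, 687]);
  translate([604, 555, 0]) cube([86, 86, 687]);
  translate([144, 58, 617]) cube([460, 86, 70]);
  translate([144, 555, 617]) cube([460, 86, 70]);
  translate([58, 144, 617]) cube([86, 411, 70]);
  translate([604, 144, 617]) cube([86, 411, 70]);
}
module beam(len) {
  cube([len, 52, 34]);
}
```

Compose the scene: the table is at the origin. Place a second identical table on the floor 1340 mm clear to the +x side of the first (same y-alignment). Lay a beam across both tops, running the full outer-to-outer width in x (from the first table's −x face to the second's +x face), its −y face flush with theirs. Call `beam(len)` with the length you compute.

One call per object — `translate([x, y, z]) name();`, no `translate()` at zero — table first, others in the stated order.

table();
translate([2088, 0, 0]) table();
translate([0, 0, 726]) beam(2836);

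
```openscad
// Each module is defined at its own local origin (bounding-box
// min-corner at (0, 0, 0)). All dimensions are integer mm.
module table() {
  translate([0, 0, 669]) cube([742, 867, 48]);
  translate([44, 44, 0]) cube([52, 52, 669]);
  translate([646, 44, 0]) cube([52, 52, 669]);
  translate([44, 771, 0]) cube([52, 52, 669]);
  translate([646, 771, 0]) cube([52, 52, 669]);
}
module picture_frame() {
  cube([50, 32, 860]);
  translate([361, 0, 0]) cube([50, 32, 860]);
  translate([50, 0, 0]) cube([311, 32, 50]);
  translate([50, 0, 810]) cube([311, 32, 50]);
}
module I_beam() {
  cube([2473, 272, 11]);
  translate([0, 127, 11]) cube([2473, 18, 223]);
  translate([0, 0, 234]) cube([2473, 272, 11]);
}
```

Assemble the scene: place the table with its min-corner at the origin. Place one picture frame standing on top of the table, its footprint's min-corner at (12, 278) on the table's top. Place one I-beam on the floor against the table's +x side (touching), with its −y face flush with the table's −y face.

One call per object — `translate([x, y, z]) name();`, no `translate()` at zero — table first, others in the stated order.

table();
translate([12, 278, 717]) picture_frame();
translate([742, 0, 0]) I_beam();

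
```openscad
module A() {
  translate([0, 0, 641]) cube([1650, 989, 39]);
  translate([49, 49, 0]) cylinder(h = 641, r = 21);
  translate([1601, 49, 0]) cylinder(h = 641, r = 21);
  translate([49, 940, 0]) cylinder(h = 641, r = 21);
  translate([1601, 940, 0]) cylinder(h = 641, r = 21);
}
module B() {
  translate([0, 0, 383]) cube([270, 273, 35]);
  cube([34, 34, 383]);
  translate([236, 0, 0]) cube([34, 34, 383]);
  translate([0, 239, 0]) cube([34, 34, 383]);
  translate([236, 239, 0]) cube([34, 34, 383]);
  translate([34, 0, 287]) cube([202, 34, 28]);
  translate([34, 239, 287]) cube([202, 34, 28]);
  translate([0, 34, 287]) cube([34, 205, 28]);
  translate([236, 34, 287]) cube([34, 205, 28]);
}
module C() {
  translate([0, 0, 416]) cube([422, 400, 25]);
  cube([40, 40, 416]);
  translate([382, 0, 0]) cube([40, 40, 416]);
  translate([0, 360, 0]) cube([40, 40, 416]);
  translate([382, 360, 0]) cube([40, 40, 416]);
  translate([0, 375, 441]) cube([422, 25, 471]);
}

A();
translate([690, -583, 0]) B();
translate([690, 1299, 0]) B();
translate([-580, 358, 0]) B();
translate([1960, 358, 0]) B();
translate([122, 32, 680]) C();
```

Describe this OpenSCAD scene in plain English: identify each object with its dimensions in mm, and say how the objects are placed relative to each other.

A is a table with a 1650×989 mm rectangular top, 39 mm thick, top surface at z = 680 mm, supported by four round legs of 42 mm diameter, each leg's bounding box inset 28 mm from the nearest pair of top edges, running from the floor.

B is a four-legged stool. The seat is a 270×273×35 mm slab whose top surface is at z = 418 mm; four square legs, each 34×34 mm in cross-section, run from the floor (z = 0) to the underside of the seat, each flush with a corner of the seat. Four stretchers, 34 mm wide and 28 mm tall, connect adjacent legs with their undersides at z = 287 mm, each running between the inner faces of the legs it joins and aligned with the legs' outer faces on the other axis.

C is a chair. The seat is a 422×400×25 mm slab with its top at z = 441 mm, on four 40×40 mm corner legs (flush with the seat edges, standing on z = 0). A flat backrest 25 mm thick, 471 mm tall, spans the full seat width and rises from the seat top along its +y edge, rear face flush with the rear of the seat.

Four stools sit around the table at the −y, +y, −x, +x sides. The chair is on top of the table.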